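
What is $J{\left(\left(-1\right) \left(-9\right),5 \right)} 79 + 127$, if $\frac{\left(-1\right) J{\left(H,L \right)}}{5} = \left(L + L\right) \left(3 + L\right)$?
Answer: $-31473$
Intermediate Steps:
$J{\left(H,L \right)} = - 10 L \left(3 + L\right)$ ($J{\left(H,L \right)} = - 5 \left(L + L\right) \left(3 + L\right) = - 5 \cdot 2 L \left(3 + L\right) = - 10 L \left(3 + L\right)$)
$J{\left(\left(-1\right) \left(-9\right),5 \right)} 79 + 127 = \left(-10\right) 5 \left(3 + 5\right) 79 + 127 = \left(-10\right) 5 \cdot 8 \cdot 79 + 127 = \left(-400\right) 79 + 127 = -31600 + 127 = -31473$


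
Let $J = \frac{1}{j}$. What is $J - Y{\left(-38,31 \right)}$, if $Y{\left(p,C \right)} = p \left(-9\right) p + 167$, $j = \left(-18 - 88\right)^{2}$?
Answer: $\frac{144146645}{11236} \approx 12829.0$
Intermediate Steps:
$j = 11236$ ($j = \left(-106\right)^{2} = 11236$)
$Y{\left(p,C \right)} = 167 - 9 p^{2}$ ($Y{\left(p,C \right)} = - 9 p p + 167 = - 9 p^{2} + 167 = 167 - 9 p^{2}$)
$J = \frac{1}{11236} \approx 8.9 \cdot 10^{-5}$
$J - Y{\left(-38,31 \right)} = \frac{1}{11236} - \left(167 - 9 \left(-38\right)^{2}\right) = \frac{1}{11236} - \left(167 - 12996\right) = \frac{1}{11236} - -12829 = \frac{1}{11236} + 12829 = \frac{144146645}{11236}$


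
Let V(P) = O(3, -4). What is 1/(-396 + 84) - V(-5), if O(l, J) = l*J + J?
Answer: 4991/312 ≈ 15.997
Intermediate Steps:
O(l, J) = J + J*l (O(l, J) = J*l + J = J + J*l)
V(P) = -16 (V(P) = -4*(1 + 3) = -4*4 = -16)
1/(-396 + 84) - V(-5) = 1/(-396 + 84) - 1*(-16) = 1/(-312) + 16 = -1/312 + 16 = 4991/312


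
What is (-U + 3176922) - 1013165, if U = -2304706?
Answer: 4468463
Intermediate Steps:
(-U + 3176922) - 1013165 = (-1*(-2304706) + 3176922) - 1013165 = (2304706 + 3176922) - 1013165 = 5481628 - 1013165 = 4468463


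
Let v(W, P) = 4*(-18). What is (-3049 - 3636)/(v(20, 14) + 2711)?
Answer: -955/377 ≈ -2.5332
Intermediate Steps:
v(W, P) = -72
(-3049 - 3636)/(v(20, 14) + 2711) = (-3049 - 3636)/(-72 + 2711) = -6685/2639 = -6685*1/2639 = -955/377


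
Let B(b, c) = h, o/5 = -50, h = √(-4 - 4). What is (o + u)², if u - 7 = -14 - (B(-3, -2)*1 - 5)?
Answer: 63496 + 1008*I*√2 ≈ 63496.0 + 1425.5*I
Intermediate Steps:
h = 2*I*√2 (h = √(-8) = 2*I*√2 ≈ 2.8284*I)
o = -250 (o = 5*(-50) = -250)
B(b, c) = 2*I*√2
u = -2 - 2*I*√2 (u = 7 + (-14 - ((2*I*√2)*1 - 5)) = 7 + (-14 - (2*I*√2 - 5)) = 7 + (-14 - (-5 + 2*I*√2)) = 7 + (-14 + (5 - 2*I*√2)) = 7 + (-9 - 2*I*√2) = -2 - 2*I*√2 ≈ -2.0 - 2.8284*I)
(o + u)² = (-250 + (-2 - 2*I*√2))² = (-252 - 2*I*√2)²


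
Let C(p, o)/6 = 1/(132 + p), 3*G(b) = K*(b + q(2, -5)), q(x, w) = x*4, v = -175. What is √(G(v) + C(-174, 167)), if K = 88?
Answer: 5*I*√86415/21 ≈ 69.991*I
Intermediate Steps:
q(x, w) = 4*x
G(b) = 704/3 + 88*b/3 (G(b) = (88*(b + 4*2))/3 = (88*(b + 8))/3 = (88*(8 + b))/3 = (704 + 88*b)/3 = 704/3 + 88*b/3)
C(p, o) = 6/(132 + p)
√(G(v) + C(-174, 167)) = √((704/3 + (88/3)*(-175)) + 6/(132 - 174)) = √((704/3 - 15400/3) + 6/(-42)) = √(-14696/3 + 6*(-1/42)) = √(-14696/3 - ⅐) = √(-102875/21) = 5*I*√86415/21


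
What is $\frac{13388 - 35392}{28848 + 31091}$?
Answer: $- \frac{22004}{59939} \approx -0.36711$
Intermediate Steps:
$\frac{13388 - 35392}{28848 + 31091} = - \frac{22004}{59939}$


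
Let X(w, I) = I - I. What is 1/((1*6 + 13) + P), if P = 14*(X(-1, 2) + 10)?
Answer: 1/159 ≈ 0.0062893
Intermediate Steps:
X(w, I) = 0
P = 140 (P = 14*(0 + 10) = 14*10 = 140)
1/((1*6 + 13) + P) = 1/((1*6 + 13) + 140) = 1/((6 + 13) + 140) = 1/(19 + 140) = 1/159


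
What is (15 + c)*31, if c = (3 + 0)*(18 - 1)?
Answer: 2046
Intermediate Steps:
c = 51 (c = 3*17 = 51)
(15 + c)*31 = (15 + 51)*31 = 66*31 = 2046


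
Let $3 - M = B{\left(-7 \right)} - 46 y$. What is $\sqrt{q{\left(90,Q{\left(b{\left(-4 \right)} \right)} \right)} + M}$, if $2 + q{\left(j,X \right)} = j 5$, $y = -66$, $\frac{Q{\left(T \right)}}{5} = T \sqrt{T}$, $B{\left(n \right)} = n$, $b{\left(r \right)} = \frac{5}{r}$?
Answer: $i \sqrt{2578} \approx 50.774 i$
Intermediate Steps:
$Q{\left(T \right)} = 5 T^{\frac{3}{2}}$ ($Q{\left(T \right)} = 5 T \sqrt{T} = 5 T^{\frac{3}{2}}$)
$q{\left(j,X \right)} = -2 + 5 j$ ($q{\left(j,X \right)} = -2 + j 5 = -2 + 5 j$)
$M = -3026$ ($M = 3 - \left(-7 - -3036\right) = 3 - \left(-7 + 3036\right) = 3 - 3029 = -3026$)
$\sqrt{q{\left(90,Q{\left(b{\left(-4 \right)} \right)} \right)} + M} = \sqrt{\left(-2 + 5 \cdot 90\right) - 3026} = \sqrt{\left(-2 + 450\right) - 3026} = \sqrt{448 - 3026} = \sqrt{-2578} = i \sqrt{2578}$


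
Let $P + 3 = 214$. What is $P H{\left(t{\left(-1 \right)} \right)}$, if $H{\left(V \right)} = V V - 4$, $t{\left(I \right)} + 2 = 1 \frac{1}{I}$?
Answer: $1055$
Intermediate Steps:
$P = 211$ ($P = -3 + 214 = 211$)
$t{\left(I \right)} = -2 + \frac{1}{I}$ ($t{\left(I \right)} = -2 + 1 \frac{1}{I} = -2 + \frac{1}{I}$)
$H{\left(V \right)} = -4 + V^{2}$ ($H{\left(V \right)} = V^{2} - 4 = -4 + V^{2}$)
$P H{\left(t{\left(-1 \right)} \right)} = 211 \left(-4 + \left(-2 + \frac{1}{-1}\right)^{2}\right) = 211 \left(-4 + \left(-2 - 1\right)^{2}\right) = 211 \left(-4 + \left(-3\right)^{2}\right) = 211 \left(-4 + 9\right) = 211 \cdot 5 = 1055$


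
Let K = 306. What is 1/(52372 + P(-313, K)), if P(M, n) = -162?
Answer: 1/52210 ≈ 1.9153e-5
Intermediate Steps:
1/(52372 + P(-313, K)) = 1/(52372 - 162) = 1/52210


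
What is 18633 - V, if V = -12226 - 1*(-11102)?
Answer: 19757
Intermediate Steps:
V = -1124 (V = -12226 + 11102 = -1124)
18633 - V = 18633 - 1*(-1124) = 18633 + 1124 = 19757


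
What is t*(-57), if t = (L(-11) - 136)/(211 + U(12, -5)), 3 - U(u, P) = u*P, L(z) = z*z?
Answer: 855/274 ≈ 3.1204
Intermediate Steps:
L(z) = z²
U(u, P) = 3 - P*u (U(u, P) = 3 - u*P = 3 - P*u)
t = -15/274 (t = ((-11)² - 136)/(211 + (3 - 1*(-5)*12)) = (121 - 136)/(211 + (3 + 60)) = -15/(211 + 63) = -15/274 ≈ -0.054745)
t*(-57) = -15/274*(-57) = 855/274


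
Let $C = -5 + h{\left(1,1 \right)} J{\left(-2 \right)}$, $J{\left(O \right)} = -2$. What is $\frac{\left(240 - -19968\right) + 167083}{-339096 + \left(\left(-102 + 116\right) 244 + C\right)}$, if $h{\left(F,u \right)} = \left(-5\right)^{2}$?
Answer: $- \frac{187291}{335735} \approx -0.55785$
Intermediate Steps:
$h{\left(F,u \right)} = 25$
$C = -55$ ($C = -5 + 25 \left(-2\right) = -5 - 50 = -55$)
$\frac{\left(240 - -19968\right) + 167083}{-339096 + \left(\left(-102 + 116\right) 244 + C\right)} = \frac{\left(240 - -19968\right) + 167083}{-339096 - \left(55 - \left(-102 + 116\right) 244\right)} = \frac{\left(240 + 19968\right) + 167083}{-339096 + \left(14 \cdot 244 - 55\right)} = \frac{20208 + 167083}{-339096 + \left(3416 - 55\right)} = \frac{187291}{-339096 + 3361} = \frac{187291}{-335735} = 187291 \left(- \frac{1}{335735}\right) = - \frac{187291}{335735}$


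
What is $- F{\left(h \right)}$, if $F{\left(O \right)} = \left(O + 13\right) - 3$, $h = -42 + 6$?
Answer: $26$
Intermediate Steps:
$h = -36$
$F{\left(O \right)} = 10 + O$ ($F{\left(O \right)} = \left(13 + O\right) - 3 = 10 + O$)
$- F{\left(h \right)} = - (10 - 36) = \left(-1\right) \left(-26\right) = 26$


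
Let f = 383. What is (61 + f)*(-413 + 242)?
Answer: -75924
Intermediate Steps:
(61 + f)*(-413 + 242) = (61 + 383)*(-413 + 242) = 444*(-171) = -75924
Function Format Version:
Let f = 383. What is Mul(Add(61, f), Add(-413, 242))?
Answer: -75924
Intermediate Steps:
Mul(Add(61, f), Add(-413, 242)) = Mul(Add(61, 383), Add(-413, 242)) = Mul(444, -171) = -75924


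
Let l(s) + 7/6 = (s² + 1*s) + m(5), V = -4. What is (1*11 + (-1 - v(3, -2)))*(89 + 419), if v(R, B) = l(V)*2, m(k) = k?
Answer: -33020/3 ≈ -11007.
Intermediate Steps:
l(s) = 23/6 + s + s² (l(s) = -7/6 + ((s² + 1*s) + 5) = -7/6 + ((s² + s) + 5) = -7/6 + ((s + s²) + 5) = -7/6 + (5 + s + s²) = 23/6 + s + s²)
v(R, B) = 95/3 (v(R, B) = (23/6 - 4 + (-4)²)*2 = (23/6 - 4 + 16)*2 = (95/6)*2 = 95/3)
(1*11 + (-1 - v(3, -2)))*(89 + 419) = (1*11 + (-1 - 1*95/3))*(89 + 419) = (11 + (-1 - 95/3))*508 = (11 - 98/3)*508 = -65/3*508 = -33020/3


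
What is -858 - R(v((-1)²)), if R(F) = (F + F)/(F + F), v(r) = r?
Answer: -859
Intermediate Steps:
R(F) = 1 (R(F) = (2*F)/((2*F)) = (2*F)*(1/(2*F)) = 1)
-858 - R(v((-1)²)) = -858 - 1*1 = -858 - 1 = -859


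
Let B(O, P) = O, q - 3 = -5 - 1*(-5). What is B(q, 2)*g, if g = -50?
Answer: -150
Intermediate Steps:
q = 3 (q = 3 + (-5 - 1*(-5)) = 3 + (-5 + 5) = 3 + 0 = 3)
B(q, 2)*g = 3*(-50) = -150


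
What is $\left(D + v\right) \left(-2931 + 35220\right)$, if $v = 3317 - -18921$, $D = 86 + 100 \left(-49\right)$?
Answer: $562603536$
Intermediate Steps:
$D = -4814$ ($D = 86 - 4900 = -4814$)
$v = 22238$ ($v = 3317 + 18921 = 22238$)
$\left(D + v\right) \left(-2931 + 35220\right) = \left(-4814 + 22238\right) \left(-2931 + 35220\right) = 17424 \cdot 32289 = 562603536$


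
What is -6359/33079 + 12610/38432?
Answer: 86368551/635646064 ≈ 0.13588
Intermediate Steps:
-6359/33079 + 12610/38432 = -6359*1/33079 + 12610*(1/38432) = -6359/33079 + 6305/19216 = 86368551/635646064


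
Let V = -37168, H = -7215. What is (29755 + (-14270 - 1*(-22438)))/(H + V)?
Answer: -37923/44383 ≈ -0.85445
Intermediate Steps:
(29755 + (-14270 - 1*(-22438)))/(H + V) = (29755 + (-14270 - 1*(-22438)))/(-7215 - 37168) = (29755 + (-14270 + 22438))/(-44383) = (29755 + 8168)*(-1/44383) = 37923*(-1/44383) = -37923/44383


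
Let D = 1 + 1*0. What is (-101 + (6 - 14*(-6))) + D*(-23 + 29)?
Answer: -5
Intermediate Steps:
D = 1 (D = 1 + 0 = 1)
(-101 + (6 - 14*(-6))) + D*(-23 + 29) = (-101 + (6 - 14*(-6))) + 1*(-23 + 29) = (-101 + (6 + 84)) + 1*6 = (-101 + 90) + 6 = -11 + 6 = -5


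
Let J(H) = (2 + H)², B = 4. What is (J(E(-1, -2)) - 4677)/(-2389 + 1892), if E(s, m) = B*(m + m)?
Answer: 4481/497 ≈ 9.0161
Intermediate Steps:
E(s, m) = 8*m (E(s, m) = 4*(m + m) = 4*(2*m) = 8*m)
(J(E(-1, -2)) - 4677)/(-2389 + 1892) = ((2 + 8*(-2))² - 4677)/(-2389 + 1892) = ((2 - 16)² - 4677)/(-497) = ((-14)² - 4677)*(-1/497) = (196 - 4677)*(-1/497) = -4481*(-1/497) = 4481/497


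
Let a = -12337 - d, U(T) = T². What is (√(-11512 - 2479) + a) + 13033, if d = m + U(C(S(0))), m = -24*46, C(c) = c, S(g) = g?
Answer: 1800 + I*√13991 ≈ 1800.0 + 118.28*I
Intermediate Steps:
m = -1104
d = -1104 (d = -1104 + 0² = -1104 + 0 = -1104)
a = -11233 (a = -12337 - 1*(-1104) = -12337 + 1104 = -11233)
(√(-11512 - 2479) + a) + 13033 = (√(-11512 - 2479) - 11233) + 13033 = (√(-13991) - 11233) + 13033 = (I*√13991 - 11233) + 13033 = (-11233 + I*√13991) + 13033 = 1800 + I*√13991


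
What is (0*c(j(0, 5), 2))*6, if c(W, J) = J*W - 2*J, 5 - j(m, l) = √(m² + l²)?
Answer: 0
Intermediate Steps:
j(m, l) = 5 - √(l² + m²) (j(m, l) = 5 - √(m² + l²) = 5 - √(l² + m²))
c(W, J) = -2*J + J*W
(0*c(j(0, 5), 2))*6 = (0*(2*(-2 + (5 - √(5² + 0²)))))*6 = (0*(2*(-2 + (5 - √(25 + 0)))))*6 = (0*(2*(-2 + (5 - √25))))*6 = (0*(2*(-2 + (5 - 1*5))))*6 = (0*(2*(-2 + (5 - 5))))*6 = (0*(2*(-2 + 0)))*6 = (0*(2*(-2)))*6 = (0*(-4))*6 = 0*6 = 0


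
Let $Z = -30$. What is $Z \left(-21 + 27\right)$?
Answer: $-180$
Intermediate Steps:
$Z \left(-21 + 27\right) = - 30 \left(-21 + 27\right) = \left(-30\right) 6 = -180$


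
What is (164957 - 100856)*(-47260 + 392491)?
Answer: 22129652331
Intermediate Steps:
(164957 - 100856)*(-47260 + 392491) = 64101*345231 = 22129652331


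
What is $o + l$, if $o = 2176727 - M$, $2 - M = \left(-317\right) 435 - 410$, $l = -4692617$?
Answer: $-2654197$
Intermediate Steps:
$M = 138307$ ($M = 2 - \left(\left(-317\right) 435 - 410\right) = 2 - \left(-137895 - 410\right) = 2 - -138305 = 2 + 138305 = 138307$)
$o = 2038420$ ($o = 2176727 - 138307 = 2038420$)
$o + l = 2038420 - 4692617 = -2654197$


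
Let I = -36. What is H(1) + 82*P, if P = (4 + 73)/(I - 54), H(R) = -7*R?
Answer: -3472/45 ≈ -77.156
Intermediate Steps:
P = -77/90 (P = (4 + 73)/(-36 - 54) = 77/(-90) = 77*(-1/90) = -77/90 ≈ -0.85556)
H(1) + 82*P = -7*1 + 82*(-77/90) = -7 - 3157/45 = -3472/45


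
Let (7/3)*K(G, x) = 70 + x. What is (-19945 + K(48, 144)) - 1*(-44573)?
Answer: 173038/7 ≈ 24720.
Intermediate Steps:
K(G, x) = 30 + 3*x/7 (K(G, x) = 3*(70 + x)/7 = 30 + 3*x/7)
(-19945 + K(48, 144)) - 1*(-44573) = (-19945 + (30 + (3/7)*144)) - 1*(-44573) = (-19945 + (30 + 432/7)) + 44573 = (-19945 + 642/7) + 44573 = -138973/7 + 44573 = 173038/7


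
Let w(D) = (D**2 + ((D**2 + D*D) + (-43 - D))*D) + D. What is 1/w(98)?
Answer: 1/1878268 ≈ 5.3241e-7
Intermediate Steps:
w(D) = D + D**2 + D*(-43 - D + 2*D**2) (w(D) = (D**2 + ((D**2 + D**2) + (-43 - D))*D) + D = (D**2 + (2*D**2 + (-43 - D))*D) + D = (D**2 + (-43 - D + 2*D**2)*D) + D = (D**2 + D*(-43 - D + 2*D**2)) + D = D + D**2 + D*(-43 - D + 2*D**2))
1/w(98) = 1/(2*98*(-21 + 98**2)) = 1/(2*98*(-21 + 9604)) = 1/(2*98*9583) = 1/1878268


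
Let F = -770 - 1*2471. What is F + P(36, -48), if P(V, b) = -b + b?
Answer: -3241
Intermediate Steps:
F = -3241 (F = -770 - 2471 = -3241)
P(V, b) = 0
F + P(36, -48) = -3241 + 0 = -3241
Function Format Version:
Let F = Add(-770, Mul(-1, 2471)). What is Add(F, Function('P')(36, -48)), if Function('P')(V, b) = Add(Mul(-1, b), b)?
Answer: -3241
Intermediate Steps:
F = -3241 (F = Add(-770, -2471) = -3241)
Function('P')(V, b) = 0
Add(F, Function('P')(36, -48)) = Add(-3241, 0) = -3241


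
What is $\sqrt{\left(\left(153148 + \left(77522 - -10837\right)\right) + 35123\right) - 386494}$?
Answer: $2 i \sqrt{27466} \approx 331.46 i$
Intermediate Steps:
$\sqrt{\left(\left(153148 + \left(77522 - -10837\right)\right) + 35123\right) - 386494} = \sqrt{\left(\left(153148 + \left(77522 + 10837\right)\right) + 35123\right) - 386494} = \sqrt{\left(\left(153148 + 88359\right) + 35123\right) - 386494} = \sqrt{\left(241507 + 35123\right) - 386494} = \sqrt{276630 - 386494} = \sqrt{-109864} = 2 i \sqrt{27466}$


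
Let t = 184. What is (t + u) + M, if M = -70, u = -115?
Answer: -1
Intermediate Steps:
(t + u) + M = (184 - 115) - 70 = 69 - 70 = -1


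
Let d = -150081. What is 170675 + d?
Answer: 20594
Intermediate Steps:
170675 + d = 170675 - 150081 = 20594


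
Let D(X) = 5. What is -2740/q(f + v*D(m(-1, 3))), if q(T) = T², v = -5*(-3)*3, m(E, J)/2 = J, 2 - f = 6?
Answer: -2740/48841 ≈ -0.056100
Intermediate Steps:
f = -4 (f = 2 - 1*6 = 2 - 6 = -4)
m(E, J) = 2*J
v = 45 (v = 15*3 = 45)
-2740/q(f + v*D(m(-1, 3))) = -2740/(-4 + 45*5)² = -2740/(-4 + 225)² = -2740/(221²) = -2740/48841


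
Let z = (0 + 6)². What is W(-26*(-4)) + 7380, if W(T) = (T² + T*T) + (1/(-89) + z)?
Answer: 2585271/89 ≈ 29048.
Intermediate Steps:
z = 36 (z = 6² = 36)
W(T) = 3203/89 + 2*T² (W(T) = (T² + T*T) + (1/(-89) + 36) = (T² + T²) + (-1/89 + 36) = 2*T² + 3203/89 = 3203/89 + 2*T²)
W(-26*(-4)) + 7380 = (3203/89 + 2*(-26*(-4))²) + 7380 = (3203/89 + 2*104²) + 7380 = (3203/89 + 2*10816) + 7380 = (3203/89 + 21632) + 7380 = 1928451/89 + 7380 = 2585271/89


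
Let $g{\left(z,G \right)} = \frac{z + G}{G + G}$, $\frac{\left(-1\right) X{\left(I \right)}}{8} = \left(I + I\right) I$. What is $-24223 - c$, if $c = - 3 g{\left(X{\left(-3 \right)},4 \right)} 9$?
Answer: $- \frac{49391}{2} \approx -24696.0$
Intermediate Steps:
$X{\left(I \right)} = - 16 I^{2}$ ($X{\left(I \right)} = - 8 \left(I + I\right) I = - 8 \cdot 2 I I = - 8 \cdot 2 I^{2} = - 16 I^{2}$)
$g{\left(z,G \right)} = \frac{G + z}{2 G}$
$c = \frac{945}{2}$ ($c = - 3 \frac{4 - 16 \left(-3\right)^{2}}{2 \cdot 4} \cdot 9 = - 3 \cdot \frac{1}{2} \cdot \frac{1}{4} \left(4 - 144\right) 9 = - 3 \cdot \frac{1}{2} \cdot \frac{1}{4} \left(-140\right) 9 = \left(-3\right) \left(- \frac{35}{2}\right) 9 = \frac{105}{2} \cdot 9 = \frac{945}{2} \approx 472.5$)
$-24223 - c = -24223 - \frac{945}{2} = - \frac{49391}{2}$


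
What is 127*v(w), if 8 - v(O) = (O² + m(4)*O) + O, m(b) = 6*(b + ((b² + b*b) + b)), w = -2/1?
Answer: 61722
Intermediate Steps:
w = -2 (w = -2*1 = -2)
m(b) = 12*b + 12*b² (m(b) = 6*(b + ((b² + b²) + b)) = 6*(b + (2*b² + b)) = 6*(b + (b + 2*b²)) = 6*(2*b + 2*b²) = 12*b + 12*b²)
v(O) = 8 - O² - 241*O (v(O) = 8 - ((O² + (12*4*(1 + 4))*O) + O) = 8 - ((O² + (12*4*5)*O) + O) = 8 - ((O² + 240*O) + O) = 8 - (O² + 241*O) = 8 + (-O² - 241*O) = 8 - O² - 241*O)
127*v(w) = 127*(8 - 1*(-2)² - 241*(-2)) = 127*(8 - 1*4 + 482) = 127*(8 - 4 + 482) = 127*486 = 61722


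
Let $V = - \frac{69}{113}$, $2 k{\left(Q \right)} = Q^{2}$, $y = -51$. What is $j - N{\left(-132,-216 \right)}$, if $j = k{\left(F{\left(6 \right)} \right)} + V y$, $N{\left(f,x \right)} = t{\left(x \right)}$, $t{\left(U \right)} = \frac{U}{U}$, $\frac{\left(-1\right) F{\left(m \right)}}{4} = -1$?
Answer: $\frac{4310}{113} \approx 38.142$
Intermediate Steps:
$F{\left(m \right)} = 4$ ($F{\left(m \right)} = \left(-4\right) \left(-1\right) = 4$)
$k{\left(Q \right)} = \frac{Q^{2}}{2}$
$t{\left(U \right)} = 1$
$V = - \frac{69}{113}$ ($V = \left(-69\right) \frac{1}{113} = - \frac{69}{113} \approx -0.61062$)
$N{\left(f,x \right)} = 1$
$j = \frac{4423}{113}$ ($j = \frac{4^{2}}{2} - - \frac{3519}{113} = \frac{1}{2} \cdot 16 + \frac{3519}{113} = 8 + \frac{3519}{113} = \frac{4423}{113} \approx 39.142$)
$j - N{\left(-132,-216 \right)} = \frac{4423}{113} - 1 = \frac{4310}{113}$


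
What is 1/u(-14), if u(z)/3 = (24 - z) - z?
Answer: 1/156 ≈ 0.0064103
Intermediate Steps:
u(z) = 72 - 6*z (u(z) = 3*((24 - z) - z) = 3*(24 - 2*z) = 72 - 6*z)
1/u(-14) = 1/(72 - 6*(-14)) = 1/(72 + 84) = 1/156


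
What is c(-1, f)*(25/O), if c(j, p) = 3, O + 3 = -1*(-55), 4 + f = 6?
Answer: 75/52 ≈ 1.4423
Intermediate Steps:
f = 2 (f = -4 + 6 = 2)
O = 52 (O = -3 - 1*(-55) = -3 + 55 = 52)
c(-1, f)*(25/O) = 3*(25/52) = 75/52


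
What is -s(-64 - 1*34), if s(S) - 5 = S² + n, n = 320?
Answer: -9929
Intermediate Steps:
s(S) = 325 + S² (s(S) = 5 + (S² + 320) = 5 + (320 + S²) = 325 + S²)
-s(-64 - 1*34) = -(325 + (-64 - 1*34)²) = -(325 + (-64 - 34)²) = -(325 + (-98)²) = -(325 + 9604) = -1*9929 = -9929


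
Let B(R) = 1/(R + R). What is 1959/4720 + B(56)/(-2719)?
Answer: 4660669/11229470 ≈ 0.41504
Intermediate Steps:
B(R) = 1/(2*R)
1959/4720 + B(56)/(-2719) = 1959/4720 + ((½)/56)/(-2719) = 1959*(1/4720) + ((½)*(1/56))*(-1/2719) = 1959/4720 + (1/112)*(-1/2719) = 1959/4720 - 1/304528 = 4660669/11229470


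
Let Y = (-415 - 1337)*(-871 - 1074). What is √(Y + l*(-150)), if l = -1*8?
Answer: 6*√94690 ≈ 1846.3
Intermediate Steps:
l = -8
Y = 3407640 (Y = -1752*(-1945) = 3407640)
√(Y + l*(-150)) = √(3407640 - 8*(-150)) = √(3407640 + 1200) = √3408840 = 6*√94690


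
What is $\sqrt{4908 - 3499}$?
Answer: $\sqrt{1409} \approx 37.537$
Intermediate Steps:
$\sqrt{4908 - 3499} = \sqrt{1409}$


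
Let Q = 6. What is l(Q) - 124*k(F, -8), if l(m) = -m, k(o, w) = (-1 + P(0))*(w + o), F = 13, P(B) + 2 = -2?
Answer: 3094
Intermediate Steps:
P(B) = -4 (P(B) = -2 - 2 = -4)
k(o, w) = -5*o - 5*w (k(o, w) = (-1 - 4)*(w + o) = -5*(o + w) = -5*o - 5*w)
l(Q) - 124*k(F, -8) = -1*6 - 124*(-5*13 - 5*(-8)) = -6 - 124*(-65 + 40) = -6 - 124*(-25) = -6 + 3100 = 3094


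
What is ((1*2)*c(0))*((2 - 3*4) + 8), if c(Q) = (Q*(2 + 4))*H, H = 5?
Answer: 0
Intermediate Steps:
c(Q) = 30*Q (c(Q) = (Q*(2 + 4))*5 = (Q*6)*5 = (6*Q)*5 = 30*Q)
((1*2)*c(0))*((2 - 3*4) + 8) = ((1*2)*(30*0))*((2 - 3*4) + 8) = (2*0)*((2 - 12) + 8) = 0*(-10 + 8) = 0*(-2) = 0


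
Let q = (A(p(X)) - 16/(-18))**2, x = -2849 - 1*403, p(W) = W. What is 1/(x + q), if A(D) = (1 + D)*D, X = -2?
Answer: -81/262736 ≈ -0.00030829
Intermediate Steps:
A(D) = D*(1 + D)
x = -3252 (x = -2849 - 403 = -3252)
q = 676/81 (q = (-2*(1 - 2) - 16/(-18))**2 = (-2*(-1) - 16*(-1/18))**2 = (2 + 8/9)**2 = (26/9)**2 = 676/81 ≈ 8.3457)
1/(x + q) = 1/(-3252 + 676/81) = 1/(-262736/81) = -81/262736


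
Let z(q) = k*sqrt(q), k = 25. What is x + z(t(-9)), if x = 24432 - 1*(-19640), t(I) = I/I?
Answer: 44097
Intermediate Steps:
t(I) = 1
z(q) = 25*sqrt(q)
x = 44072 (x = 24432 + 19640 = 44072)
x + z(t(-9)) = 44072 + 25*sqrt(1) = 44072 + 25*1 = 44072 + 25 = 44097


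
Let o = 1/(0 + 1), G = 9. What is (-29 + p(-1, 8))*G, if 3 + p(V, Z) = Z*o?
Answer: -216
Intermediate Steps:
o = 1 (o = 1/1 = 1)
p(V, Z) = -3 + Z (p(V, Z) = -3 + Z*1 = -3 + Z)
(-29 + p(-1, 8))*G = (-29 + (-3 + 8))*9 = (-29 + 5)*9 = -24*9 = -216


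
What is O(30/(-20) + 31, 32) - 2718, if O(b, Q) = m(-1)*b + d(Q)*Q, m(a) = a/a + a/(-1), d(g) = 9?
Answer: -2371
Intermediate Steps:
m(a) = 1 - a (m(a) = 1 + a*(-1) = 1 - a)
O(b, Q) = 2*b + 9*Q (O(b, Q) = (1 - 1*(-1))*b + 9*Q = (1 + 1)*b + 9*Q = 2*b + 9*Q)
O(30/(-20) + 31, 32) - 2718 = (2*(30/(-20) + 31) + 9*32) - 2718 = (2*(30*(-1/20) + 31) + 288) - 2718 = (2*(-3/2 + 31) + 288) - 2718 = (2*(59/2) + 288) - 2718 = (59 + 288) - 2718 = 347 - 2718 = -2371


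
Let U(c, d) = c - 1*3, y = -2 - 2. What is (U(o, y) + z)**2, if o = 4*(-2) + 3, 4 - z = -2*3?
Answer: 4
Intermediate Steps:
z = 10 (z = 4 - (-2)*3 = 4 - 1*(-6) = 4 + 6 = 10)
y = -4
o = -5 (o = -8 + 3 = -5)
U(c, d) = -3 + c (U(c, d) = c - 3 = -3 + c)
(U(o, y) + z)**2 = ((-3 - 5) + 10)**2 = (-8 + 10)**2 = 2**2 = 4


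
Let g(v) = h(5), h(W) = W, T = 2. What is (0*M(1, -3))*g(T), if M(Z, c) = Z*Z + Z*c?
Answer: 0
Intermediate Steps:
M(Z, c) = Z² + Z*c
g(v) = 5
(0*M(1, -3))*g(T) = (0*(1*(1 - 3)))*5 = (0*(1*(-2)))*5 = (0*(-2))*5 = 0*5 = 0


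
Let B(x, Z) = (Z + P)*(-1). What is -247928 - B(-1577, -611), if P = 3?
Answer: -248536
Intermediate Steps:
B(x, Z) = -3 - Z (B(x, Z) = (Z + 3)*(-1) = (3 + Z)*(-1) = -3 - Z)
-247928 - B(-1577, -611) = -247928 - (-3 - 1*(-611)) = -247928 - (-3 + 611) = -247928 - 1*608 = -247928 - 608 = -248536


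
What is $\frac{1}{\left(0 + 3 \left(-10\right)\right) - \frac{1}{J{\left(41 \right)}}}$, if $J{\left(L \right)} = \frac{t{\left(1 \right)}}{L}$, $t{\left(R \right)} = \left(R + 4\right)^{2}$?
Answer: $- \frac{25}{791} \approx -0.031606$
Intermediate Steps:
$t{\left(R \right)} = \left(4 + R\right)^{2}$
$J{\left(L \right)} = \frac{25}{L}$ ($J{\left(L \right)} = \frac{\left(4 + 1\right)^{2}}{L} = \frac{5^{2}}{L} = \frac{25}{L}$)
$\frac{1}{\left(0 + 3 \left(-10\right)\right) - \frac{1}{J{\left(41 \right)}}} = \frac{1}{\left(0 + 3 \left(-10\right)\right) - \frac{1}{25 \cdot \frac{1}{41}}} = \frac{1}{\left(0 - 30\right) - \frac{1}{25 \cdot \frac{1}{41}}} = \frac{1}{-30 - \frac{1}{\frac{25}{41}}} = \frac{1}{-30 - \frac{41}{25}} = \frac{1}{- \frac{791}{25}} = - \frac{25}{791}$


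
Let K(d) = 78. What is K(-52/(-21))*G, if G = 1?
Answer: 78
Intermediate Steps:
K(-52/(-21))*G = 78*1 = 78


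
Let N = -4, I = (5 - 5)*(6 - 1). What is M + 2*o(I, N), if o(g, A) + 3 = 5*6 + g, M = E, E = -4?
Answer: 50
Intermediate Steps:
I = 0 (I = 0*5 = 0)
M = -4
o(g, A) = 27 + g (o(g, A) = -3 + (5*6 + g) = -3 + (30 + g) = 27 + g)
M + 2*o(I, N) = -4 + 2*(27 + 0) = -4 + 2*27 = -4 + 54 = 50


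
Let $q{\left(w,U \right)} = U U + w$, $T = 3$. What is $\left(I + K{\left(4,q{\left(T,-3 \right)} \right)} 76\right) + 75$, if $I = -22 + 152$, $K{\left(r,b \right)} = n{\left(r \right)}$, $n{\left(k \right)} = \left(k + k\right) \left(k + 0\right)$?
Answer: $2637$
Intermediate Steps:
$n{\left(k \right)} = 2 k^{2}$ ($n{\left(k \right)} = 2 k k = 2 k^{2}$)
$q{\left(w,U \right)} = w + U^{2}$ ($q{\left(w,U \right)} = U^{2} + w = w + U^{2}$)
$K{\left(r,b \right)} = 2 r^{2}$
$I = 130$
$\left(I + K{\left(4,q{\left(T,-3 \right)} \right)} 76\right) + 75 = \left(130 + 2 \cdot 4^{2} \cdot 76\right) + 75 = \left(130 + 2 \cdot 16 \cdot 76\right) + 75 = \left(130 + 32 \cdot 76\right) + 75 = \left(130 + 2432\right) + 75 = 2562 + 75 = 2637$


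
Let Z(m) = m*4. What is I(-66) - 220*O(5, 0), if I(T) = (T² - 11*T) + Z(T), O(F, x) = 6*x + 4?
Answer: 3938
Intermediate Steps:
Z(m) = 4*m
O(F, x) = 4 + 6*x
I(T) = T² - 7*T (I(T) = (T² - 11*T) + 4*T = T² - 7*T)
I(-66) - 220*O(5, 0) = -66*(-7 - 66) - 220*(4 + 6*0) = -66*(-73) - 220*(4 + 0) = 4818 - 220*4 = 4818 - 880 = 3938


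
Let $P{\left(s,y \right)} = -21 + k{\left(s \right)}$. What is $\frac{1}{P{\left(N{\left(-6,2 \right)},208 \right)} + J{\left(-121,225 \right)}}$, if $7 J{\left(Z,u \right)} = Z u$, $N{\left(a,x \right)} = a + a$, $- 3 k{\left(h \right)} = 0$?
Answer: $- \frac{7}{27372} \approx -0.00025574$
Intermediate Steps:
$k{\left(h \right)} = 0$ ($k{\left(h \right)} = \left(- \frac{1}{3}\right) 0 = 0$)
$N{\left(a,x \right)} = 2 a$
$P{\left(s,y \right)} = -21$ ($P{\left(s,y \right)} = -21 + 0 = -21$)
$J{\left(Z,u \right)} = \frac{Z u}{7}$
$\frac{1}{P{\left(N{\left(-6,2 \right)},208 \right)} + J{\left(-121,225 \right)}} = \frac{1}{-21 + \frac{1}{7} \left(-121\right) 225} = \frac{1}{-21 - \frac{27225}{7}} = \frac{1}{- \frac{27372}{7}} = - \frac{7}{27372}$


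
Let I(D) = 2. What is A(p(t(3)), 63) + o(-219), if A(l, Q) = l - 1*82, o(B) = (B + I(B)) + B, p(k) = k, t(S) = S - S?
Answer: -518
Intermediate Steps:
t(S) = 0
o(B) = 2 + 2*B (o(B) = (B + 2) + B = (2 + B) + B = 2 + 2*B)
A(l, Q) = -82 + l (A(l, Q) = l - 82 = -82 + l)
A(p(t(3)), 63) + o(-219) = (-82 + 0) + (2 + 2*(-219)) = -82 + (2 - 438) = -82 - 436 = -518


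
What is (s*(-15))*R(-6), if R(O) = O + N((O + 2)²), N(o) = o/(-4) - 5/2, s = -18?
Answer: -3375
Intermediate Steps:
N(o) = -5/2 - o/4 (N(o) = o*(-¼) - 5*½ = -o/4 - 5/2 = -5/2 - o/4)
R(O) = -5/2 + O - (2 + O)²/4 (R(O) = O + (-5/2 - (O + 2)²/4) = O + (-5/2 - (2 + O)²/4) = -5/2 + O - (2 + O)²/4)
(s*(-15))*R(-6) = (-18*(-15))*(-7/2 - ¼*(-6)²) = 270*(-7/2 - ¼*36) = 270*(-7/2 - 9) = 270*(-25/2) = -3375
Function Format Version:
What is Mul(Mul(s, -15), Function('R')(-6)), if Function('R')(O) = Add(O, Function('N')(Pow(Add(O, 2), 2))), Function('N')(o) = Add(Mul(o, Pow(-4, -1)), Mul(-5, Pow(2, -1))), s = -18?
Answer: -3375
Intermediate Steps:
Function('N')(o) = Add(Rational(-5, 2), Mul(Rational(-1, 4), o)) (Function('N')(o) = Add(Mul(o, Rational(-1, 4)), Mul(-5, Rational(1, 2))) = Add(Mul(Rational(-1, 4), o), Rational(-5, 2)) = Add(Rational(-5, 2), Mul(Rational(-1, 4), o)))
Function('R')(O) = Add(Rational(-5, 2), O, Mul(Rational(-1, 4), Pow(Add(2, O), 2))) (Function('R')(O) = Add(O, Add(Rational(-5, 2), Mul(Rational(-1, 4), Pow(Add(O, 2), 2)))) = Add(O, Add(Rational(-5, 2), Mul(Rational(-1, 4), Pow(Add(2, O), 2)))) = Add(Rational(-5, 2), O, Mul(Rational(-1, 4), Pow(Add(2, O), 2))))
Mul(Mul(s, -15), Function('R')(-6)) = Mul(Mul(-18, -15), Add(Rational(-7, 2), Mul(Rational(-1, 4), Pow(-6, 2)))) = Mul(270, Add(Rational(-7, 2), Mul(Rational(-1, 4), 36))) = Mul(270, Add(Rational(-7, 2), -9)) = Mul(270, Rational(-25, 2)) = -3375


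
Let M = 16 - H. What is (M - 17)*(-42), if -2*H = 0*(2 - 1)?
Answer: 42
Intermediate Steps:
H = 0 (H = -0*(2 - 1) = -0 = -½*0 = 0)
M = 16 (M = 16 - 1*0 = 16 + 0 = 16)
(M - 17)*(-42) = (16 - 17)*(-42) = -1*(-42) = 42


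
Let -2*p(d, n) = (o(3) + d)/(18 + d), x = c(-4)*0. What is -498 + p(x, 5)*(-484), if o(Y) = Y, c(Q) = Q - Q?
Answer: -1373/3 ≈ -457.67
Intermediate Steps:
c(Q) = 0
x = 0 (x = 0*0 = 0)
p(d, n) = -(3 + d)/(2*(18 + d))
-498 + p(x, 5)*(-484) = -498 + ((-3 - 1*0)/(2*(18 + 0)))*(-484) = -498 + ((½)*(-3 + 0)/18)*(-484) = -498 + ((½)*(1/18)*(-3))*(-484) = -498 - 1/12*(-484) = -498 + 121/3 = -1373/3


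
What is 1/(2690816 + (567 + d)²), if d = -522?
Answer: 1/2692841 ≈ 3.7135e-7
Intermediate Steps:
1/(2690816 + (567 + d)²) = 1/(2690816 + (567 - 522)²) = 1/(2690816 + 45²) = 1/(2690816 + 2025) = 1/2692841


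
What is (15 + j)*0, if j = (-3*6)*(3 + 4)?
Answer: 0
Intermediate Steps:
j = -126 (j = -18*7 = -126)
(15 + j)*0 = (15 - 126)*0 = -111*0 = 0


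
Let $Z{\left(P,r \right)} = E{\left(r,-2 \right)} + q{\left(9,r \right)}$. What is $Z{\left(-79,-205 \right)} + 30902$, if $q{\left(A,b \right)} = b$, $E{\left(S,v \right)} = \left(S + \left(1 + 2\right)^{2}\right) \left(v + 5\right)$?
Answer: $30109$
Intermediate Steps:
$E{\left(S,v \right)} = \left(5 + v\right) \left(9 + S\right)$ ($E{\left(S,v \right)} = \left(S + 3^{2}\right) \left(5 + v\right) = \left(S + 9\right) \left(5 + v\right) = \left(9 + S\right) \left(5 + v\right) = \left(5 + v\right) \left(9 + S\right)$)
$Z{\left(P,r \right)} = 27 + 4 r$ ($Z{\left(P,r \right)} = \left(45 + 5 r + 9 \left(-2\right) + r \left(-2\right)\right) + r = \left(45 + 5 r - 18 - 2 r\right) + r = \left(27 + 3 r\right) + r = 27 + 4 r$)
$Z{\left(-79,-205 \right)} + 30902 = \left(27 + 4 \left(-205\right)\right) + 30902 = \left(27 - 820\right) + 30902 = -793 + 30902 = 30109$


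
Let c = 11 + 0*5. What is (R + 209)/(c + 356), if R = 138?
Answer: 347/367 ≈ 0.94550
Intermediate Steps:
c = 11 (c = 11 + 0 = 11)
(R + 209)/(c + 356) = (138 + 209)/(11 + 356) = 347/367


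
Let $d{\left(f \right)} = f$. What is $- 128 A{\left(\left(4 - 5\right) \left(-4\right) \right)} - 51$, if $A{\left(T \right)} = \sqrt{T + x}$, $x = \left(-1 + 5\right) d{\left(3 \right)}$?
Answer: $-563$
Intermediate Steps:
$x = 12$ ($x = \left(-1 + 5\right) 3 = 4 \cdot 3 = 12$)
$A{\left(T \right)} = \sqrt{12 + T}$ ($A{\left(T \right)} = \sqrt{T + 12} = \sqrt{12 + T}$)
$- 128 A{\left(\left(4 - 5\right) \left(-4\right) \right)} - 51 = - 128 \sqrt{12 + \left(4 - 5\right) \left(-4\right)} - 51 = - 128 \sqrt{12 - -4} - 51 = - 128 \sqrt{12 + 4} - 51 = - 128 \sqrt{16} - 51 = \left(-128\right) 4 - 51 = -512 - 51 = -563$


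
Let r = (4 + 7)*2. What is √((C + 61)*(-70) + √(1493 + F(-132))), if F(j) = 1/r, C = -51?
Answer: √(-338800 + 22*√722634)/22 ≈ 25.717*I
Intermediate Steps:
r = 22 (r = 11*2 = 22)
F(j) = 1/22
√((C + 61)*(-70) + √(1493 + F(-132))) = √((-51 + 61)*(-70) + √(1493 + 1/22)) = √(10*(-70) + √(32847/22)) = √(-700 + √722634/22)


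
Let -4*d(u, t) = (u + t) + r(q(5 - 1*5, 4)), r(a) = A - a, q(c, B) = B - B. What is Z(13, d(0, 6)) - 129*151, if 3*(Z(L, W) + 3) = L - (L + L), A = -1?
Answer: -58459/3 ≈ -19486.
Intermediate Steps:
q(c, B) = 0
r(a) = -1 - a
d(u, t) = ¼ - t/4 - u/4 (d(u, t) = -((u + t) + (-1 - 1*0))/4 = -((t + u) + (-1 + 0))/4 = -((t + u) - 1)/4 = -(-1 + t + u)/4 = ¼ - t/4 - u/4)
Z(L, W) = -3 - L/3 (Z(L, W) = -3 + (L - (L + L))/3 = -3 + (L - 2*L)/3 = -3 + (-L)/3 = -3 - L/3)
Z(13, d(0, 6)) - 129*151 = (-3 - ⅓*13) - 129*151 = (-3 - 13/3) - 19479 = -22/3 - 19479 = -58459/3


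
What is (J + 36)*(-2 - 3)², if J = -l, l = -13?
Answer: 1225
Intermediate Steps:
J = 13 (J = -1*(-13) = 13)
(J + 36)*(-2 - 3)² = (13 + 36)*(-2 - 3)² = 49*(-5)² = 49*25 = 1225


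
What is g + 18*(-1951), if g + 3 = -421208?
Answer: -456329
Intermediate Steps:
g = -421211 (g = -3 - 421208 = -421211)
g + 18*(-1951) = -421211 + 18*(-1951) = -421211 - 35118 = -456329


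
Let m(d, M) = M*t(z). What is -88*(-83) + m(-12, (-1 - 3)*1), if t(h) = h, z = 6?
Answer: 7280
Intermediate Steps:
m(d, M) = 6*M (m(d, M) = M*6 = 6*M)
-88*(-83) + m(-12, (-1 - 3)*1) = -88*(-83) + 6*((-1 - 3)*1) = 7304 + 6*(-4*1) = 7304 + 6*(-4) = 7304 - 24 = 7280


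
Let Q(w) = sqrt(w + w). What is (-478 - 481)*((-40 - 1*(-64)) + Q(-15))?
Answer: -23016 - 959*I*sqrt(30) ≈ -23016.0 - 5252.7*I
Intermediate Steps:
Q(w) = sqrt(2)*sqrt(w) (Q(w) = sqrt(2*w) = sqrt(2)*sqrt(w))
(-478 - 481)*((-40 - 1*(-64)) + Q(-15)) = (-478 - 481)*((-40 - 1*(-64)) + sqrt(2)*sqrt(-15)) = -959*((-40 + 64) + sqrt(2)*(I*sqrt(15))) = -959*(24 + I*sqrt(30)) = -23016 - 959*I*sqrt(30)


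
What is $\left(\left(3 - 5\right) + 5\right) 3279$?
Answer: $9837$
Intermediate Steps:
$\left(\left(3 - 5\right) + 5\right) 3279 = \left(-2 + 5\right) 3279 = 3 \cdot 3279 = 9837$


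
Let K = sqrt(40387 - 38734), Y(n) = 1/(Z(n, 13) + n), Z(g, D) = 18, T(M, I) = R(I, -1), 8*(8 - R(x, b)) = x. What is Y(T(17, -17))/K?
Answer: 8*sqrt(1653)/371925 ≈ 0.00087452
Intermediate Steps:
R(x, b) = 8 - x/8
T(M, I) = 8 - I/8
Y(n) = 1/(18 + n)
K = sqrt(1653) ≈ 40.657
Y(T(17, -17))/K = 1/((18 + (8 - 1/8*(-17)))*(sqrt(1653))) = (sqrt(1653)/1653)/(18 + (8 + 17/8)) = (sqrt(1653)/1653)/(18 + 81/8) = (sqrt(1653)/1653)/(225/8) = 8*(sqrt(1653)/1653)/225 = 8*sqrt(1653)/371925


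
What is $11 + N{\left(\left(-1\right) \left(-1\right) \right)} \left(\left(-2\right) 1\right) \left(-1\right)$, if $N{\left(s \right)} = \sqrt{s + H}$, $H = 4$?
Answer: $11 + 2 \sqrt{5} \approx 15.472$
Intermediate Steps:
$N{\left(s \right)} = \sqrt{4 + s}$ ($N{\left(s \right)} = \sqrt{s + 4} = \sqrt{4 + s}$)
$11 + N{\left(\left(-1\right) \left(-1\right) \right)} \left(\left(-2\right) 1\right) \left(-1\right) = 11 + \sqrt{4 - -1} \left(\left(-2\right) 1\right) \left(-1\right) = 11 + \sqrt{4 + 1} \left(-2\right) \left(-1\right) = 11 + \sqrt{5} \left(-2\right) \left(-1\right) = 11 + - 2 \sqrt{5} \left(-1\right) = 11 + 2 \sqrt{5}$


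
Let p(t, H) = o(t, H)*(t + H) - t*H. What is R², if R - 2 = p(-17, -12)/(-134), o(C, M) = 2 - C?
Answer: 1046529/17956 ≈ 58.283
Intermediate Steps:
p(t, H) = (2 - t)*(H + t) - H*t (p(t, H) = (2 - t)*(t + H) - t*H = (2 - t)*(H + t) - H*t)
R = 1023/134 (R = 2 + (-1*(-12)*(-17) - 1*(-12)*(-2 - 17) - 1*(-17)*(-2 - 17))/(-134) = 2 + (-204 - 1*(-12)*(-19) - 1*(-17)*(-19))*(-1/134) = 2 + (-204 - 228 - 323)*(-1/134) = 2 - 755*(-1/134) = 2 + 755/134 = 1023/134 ≈ 7.6343)
R² = (1023/134)² = 1046529/17956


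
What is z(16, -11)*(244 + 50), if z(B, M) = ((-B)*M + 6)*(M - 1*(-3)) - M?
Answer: -424830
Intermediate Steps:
z(B, M) = -M + (3 + M)*(6 - B*M) (z(B, M) = (-B*M + 6)*(M + 3) - M = (6 - B*M)*(3 + M) - M = (3 + M)*(6 - B*M) - M = -M + (3 + M)*(6 - B*M))
z(16, -11)*(244 + 50) = (18 + 5*(-11) - 1*16*(-11)² - 3*16*(-11))*(244 + 50) = (18 - 55 - 1*16*121 + 528)*294 = (18 - 55 - 1936 + 528)*294 = -1445*294 = -424830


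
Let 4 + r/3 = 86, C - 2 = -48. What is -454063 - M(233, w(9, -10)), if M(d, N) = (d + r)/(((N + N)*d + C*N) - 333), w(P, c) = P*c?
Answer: -17314783900/38133 ≈ -4.5406e+5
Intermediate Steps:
C = -46 (C = 2 - 48 = -46)
r = 246 (r = -12 + 3*86 = -12 + 258 = 246)
M(d, N) = (246 + d)/(-333 - 46*N + 2*N*d) (M(d, N) = (d + 246)/(((N + N)*d - 46*N) - 333) = (246 + d)/(((2*N)*d - 46*N) - 333) = (246 + d)/((2*N*d - 46*N) - 333) = (246 + d)/((-46*N + 2*N*d) - 333) = (246 + d)/(-333 - 46*N + 2*N*d))
-454063 - M(233, w(9, -10)) = -454063 - (246 + 233)/(-333 - 414*(-10) + 2*(9*(-10))*233) = -454063 - 479/(-333 - 46*(-90) + 2*(-90)*233) = -454063 - 479/(-333 + 4140 - 41940) = -454063 - 479/(-38133) = -454063 - (-1)*479/38133 = -454063 - 1*(-479/38133) = -454063 + 479/38133 = -17314783900/38133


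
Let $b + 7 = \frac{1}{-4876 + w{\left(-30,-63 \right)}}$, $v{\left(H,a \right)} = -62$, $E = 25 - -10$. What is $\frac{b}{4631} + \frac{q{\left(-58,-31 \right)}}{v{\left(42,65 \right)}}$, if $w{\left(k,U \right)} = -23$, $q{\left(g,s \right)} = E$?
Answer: $- \frac{796180643}{1406610678} \approx -0.56603$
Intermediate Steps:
$E = 35$ ($E = 25 + 10 = 35$)
$q{\left(g,s \right)} = 35$
$b = - \frac{34294}{4899}$ ($b = -7 + \frac{1}{-4876 - 23} = -7 + \frac{1}{-4899} = -7 - \frac{1}{4899} = - \frac{34294}{4899} \approx -7.0002$)
$\frac{b}{4631} + \frac{q{\left(-58,-31 \right)}}{v{\left(42,65 \right)}} = - \frac{34294}{4899 \cdot 4631} + \frac{35}{-62} = \left(- \frac{34294}{4899}\right) \frac{1}{4631} + 35 \left(- \frac{1}{62}\right) = - \frac{34294}{22687269} - \frac{35}{62} = - \frac{796180643}{1406610678}$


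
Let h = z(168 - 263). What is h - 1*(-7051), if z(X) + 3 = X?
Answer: 6953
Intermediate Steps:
z(X) = -3 + X
h = -98 (h = -3 + (168 - 263) = -3 - 95 = -98)
h - 1*(-7051) = -98 - 1*(-7051) = -98 + 7051 = 6953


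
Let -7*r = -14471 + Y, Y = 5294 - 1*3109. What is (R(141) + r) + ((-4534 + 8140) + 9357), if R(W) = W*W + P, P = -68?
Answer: 241718/7 ≈ 34531.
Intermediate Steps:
R(W) = -68 + W² (R(W) = W*W - 68 = W² - 68 = -68 + W²)
Y = 2185 (Y = 5294 - 3109 = 2185)
r = 12286/7 (r = -(-14471 + 2185)/7 = -⅐*(-12286) = 12286/7 ≈ 1755.1)
(R(141) + r) + ((-4534 + 8140) + 9357) = ((-68 + 141²) + 12286/7) + ((-4534 + 8140) + 9357) = ((-68 + 19881) + 12286/7) + (3606 + 9357) = (19813 + 12286/7) + 12963 = 150977/7 + 12963 = 241718/7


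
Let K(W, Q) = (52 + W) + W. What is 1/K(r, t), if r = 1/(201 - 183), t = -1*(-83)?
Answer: 9/469 ≈ 0.019190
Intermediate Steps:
t = 83
r = 1/18 ≈ 0.055556
K(W, Q) = 52 + 2*W
1/K(r, t) = 1/(52 + 2*(1/18)) = 1/(52 + 1/9) = 1/(469/9) = 9/469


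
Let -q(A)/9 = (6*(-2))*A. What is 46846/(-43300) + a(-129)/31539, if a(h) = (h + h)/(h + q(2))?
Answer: -21425263813/19801761150 ≈ -1.0820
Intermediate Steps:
q(A) = 108*A (q(A) = -9*6*(-2)*A = -(-108)*A = 108*A)
a(h) = 2*h/(216 + h) (a(h) = (h + h)/(h + 108*2) = (2*h)/(h + 216) = (2*h)/(216 + h) = 2*h/(216 + h))
46846/(-43300) + a(-129)/31539 = 46846/(-43300) + (2*(-129)/(216 - 129))/31539 = 46846*(-1/43300) + (2*(-129)/87)*(1/31539) = -23423/21650 + (2*(-129)*(1/87))*(1/31539) = -23423/21650 - 86/29*1/31539 = -23423/21650 - 86/914631 = -21425263813/19801761150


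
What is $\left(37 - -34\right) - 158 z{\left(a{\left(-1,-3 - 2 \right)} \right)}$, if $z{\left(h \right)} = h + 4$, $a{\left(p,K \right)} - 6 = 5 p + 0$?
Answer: $-719$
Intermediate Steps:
$a{\left(p,K \right)} = 6 + 5 p$ ($a{\left(p,K \right)} = 6 + \left(5 p + 0\right) = 6 + 5 p$)
$z{\left(h \right)} = 4 + h$
$\left(37 - -34\right) - 158 z{\left(a{\left(-1,-3 - 2 \right)} \right)} = \left(37 - -34\right) - 158 \left(4 + \left(6 + 5 \left(-1\right)\right)\right) = \left(37 + 34\right) - 158 \left(4 + \left(6 - 5\right)\right) = 71 - 158 \left(4 + 1\right) = 71 - 790 = -719$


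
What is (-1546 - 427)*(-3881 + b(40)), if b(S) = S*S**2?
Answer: -118614787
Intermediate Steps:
b(S) = S**3
(-1546 - 427)*(-3881 + b(40)) = (-1546 - 427)*(-3881 + 40**3) = -1973*(-3881 + 64000) = -1973*60119 = -118614787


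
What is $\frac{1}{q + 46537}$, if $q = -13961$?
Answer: $\frac{1}{32576} \approx 3.0697 \cdot 10^{-5}$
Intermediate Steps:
$\frac{1}{q + 46537} = \frac{1}{-13961 + 46537} = \frac{1}{32576}$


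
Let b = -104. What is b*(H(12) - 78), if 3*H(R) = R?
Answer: 7696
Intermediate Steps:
H(R) = R/3
b*(H(12) - 78) = -104*((⅓)*12 - 78) = -104*(4 - 78) = -104*(-74) = 7696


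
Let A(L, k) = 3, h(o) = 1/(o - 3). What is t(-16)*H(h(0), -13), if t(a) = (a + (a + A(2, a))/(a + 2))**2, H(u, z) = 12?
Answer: 133563/49 ≈ 2725.8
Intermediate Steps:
h(o) = 1/(-3 + o)
t(a) = (a + (3 + a)/(2 + a))**2 (t(a) = (a + (a + 3)/(a + 2))**2 = (a + (3 + a)/(2 + a))**2)
t(-16)*H(h(0), -13) = ((3 + (-16)**2 + 3*(-16))**2/(2 - 16)**2)*12 = ((3 + 256 - 48)**2/(-14)**2)*12 = ((1/196)*211**2)*12 = ((1/196)*44521)*12 = (44521/196)*12 = 133563/49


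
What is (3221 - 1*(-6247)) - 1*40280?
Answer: -30812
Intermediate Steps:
(3221 - 1*(-6247)) - 1*40280 = (3221 + 6247) - 40280 = 9468 - 40280 = -30812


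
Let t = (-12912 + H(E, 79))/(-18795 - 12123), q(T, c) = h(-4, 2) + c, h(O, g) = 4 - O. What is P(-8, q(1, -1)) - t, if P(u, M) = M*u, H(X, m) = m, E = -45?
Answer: -1744241/30918 ≈ -56.415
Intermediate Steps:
q(T, c) = 8 + c (q(T, c) = (4 - 1*(-4)) + c = (4 + 4) + c = 8 + c)
t = 12833/30918 (t = (-12912 + 79)/(-18795 - 12123) = -12833/(-30918) = -12833*(-1/30918) = 12833/30918 ≈ 0.41507)
P(-8, q(1, -1)) - t = (8 - 1)*(-8) - 1*12833/30918 = 7*(-8) - 12833/30918 = -56 - 12833/30918 = -1744241/30918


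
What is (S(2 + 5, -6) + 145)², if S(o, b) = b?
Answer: 19321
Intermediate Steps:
(S(2 + 5, -6) + 145)² = (-6 + 145)² = 139² = 19321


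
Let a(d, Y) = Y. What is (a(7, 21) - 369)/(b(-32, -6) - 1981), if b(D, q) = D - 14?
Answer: 348/2027 ≈ 0.17168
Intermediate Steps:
b(D, q) = -14 + D
(a(7, 21) - 369)/(b(-32, -6) - 1981) = (21 - 369)/((-14 - 32) - 1981) = -348/(-46 - 1981) = -348/(-2027) = -348*(-1/2027) = 348/2027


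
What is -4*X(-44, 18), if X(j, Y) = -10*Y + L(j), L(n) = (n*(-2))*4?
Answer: -688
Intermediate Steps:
L(n) = -8*n (L(n) = -2*n*4 = -8*n)
X(j, Y) = -10*Y - 8*j
-4*X(-44, 18) = -4*(-10*18 - 8*(-44)) = -4*(-180 + 352) = -4*172 = -688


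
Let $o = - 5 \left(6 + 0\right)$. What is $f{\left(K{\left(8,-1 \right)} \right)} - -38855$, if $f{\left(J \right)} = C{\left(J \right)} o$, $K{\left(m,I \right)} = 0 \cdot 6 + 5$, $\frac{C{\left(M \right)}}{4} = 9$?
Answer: $37775$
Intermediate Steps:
$o = -30$ ($o = \left(-5\right) 6 = -30$)
$C{\left(M \right)} = 36$ ($C{\left(M \right)} = 4 \cdot 9 = 36$)
$K{\left(m,I \right)} = 5$ ($K{\left(m,I \right)} = 0 + 5 = 5$)
$f{\left(J \right)} = -1080$ ($f{\left(J \right)} = 36 \left(-30\right) = -1080$)
$f{\left(K{\left(8,-1 \right)} \right)} - -38855 = -1080 - -38855 = -1080 + 38855 = 37775$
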